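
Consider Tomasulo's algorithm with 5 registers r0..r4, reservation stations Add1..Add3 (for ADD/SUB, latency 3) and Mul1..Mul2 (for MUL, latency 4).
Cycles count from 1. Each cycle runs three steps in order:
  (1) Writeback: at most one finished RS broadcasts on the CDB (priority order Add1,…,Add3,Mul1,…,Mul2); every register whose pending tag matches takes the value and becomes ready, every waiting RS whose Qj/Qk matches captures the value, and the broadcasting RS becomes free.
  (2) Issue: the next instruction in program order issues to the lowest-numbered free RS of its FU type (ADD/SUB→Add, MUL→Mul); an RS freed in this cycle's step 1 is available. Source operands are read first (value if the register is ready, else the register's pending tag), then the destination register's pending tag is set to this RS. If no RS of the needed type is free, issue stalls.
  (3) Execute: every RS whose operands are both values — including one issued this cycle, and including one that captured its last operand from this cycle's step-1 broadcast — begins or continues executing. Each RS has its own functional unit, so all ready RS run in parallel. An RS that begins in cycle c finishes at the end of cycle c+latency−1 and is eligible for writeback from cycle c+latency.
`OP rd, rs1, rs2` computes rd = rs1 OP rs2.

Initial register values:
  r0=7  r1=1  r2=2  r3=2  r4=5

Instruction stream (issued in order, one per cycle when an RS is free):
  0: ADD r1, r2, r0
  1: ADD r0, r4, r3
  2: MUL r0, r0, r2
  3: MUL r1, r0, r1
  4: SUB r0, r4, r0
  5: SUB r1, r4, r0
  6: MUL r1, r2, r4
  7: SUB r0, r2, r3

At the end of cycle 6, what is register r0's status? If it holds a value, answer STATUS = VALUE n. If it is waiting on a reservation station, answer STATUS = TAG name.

  c1: issue ADD r1<-Add1  regs: r0:7,r1:Add1,r2:2,r3:2,r4:5
  c2: issue ADD r0<-Add2  regs: r0:Add2,r1:Add1,r2:2,r3:2,r4:5
  c3: issue MUL r0<-Mul1  regs: r0:Mul1,r1:Add1,r2:2,r3:2,r4:5
  c4: CDB Add1=9; issue MUL r1<-Mul2  regs: r0:Mul1,r1:Mul2,r2:2,r3:2,r4:5
  c5: CDB Add2=7; issue SUB r0<-Add1  regs: r0:Add1,r1:Mul2,r2:2,r3:2,r4:5
  c6: issue SUB r1<-Add2  regs: r0:Add1,r1:Add2,r2:2,r3:2,r4:5

STATUS = TAG Add1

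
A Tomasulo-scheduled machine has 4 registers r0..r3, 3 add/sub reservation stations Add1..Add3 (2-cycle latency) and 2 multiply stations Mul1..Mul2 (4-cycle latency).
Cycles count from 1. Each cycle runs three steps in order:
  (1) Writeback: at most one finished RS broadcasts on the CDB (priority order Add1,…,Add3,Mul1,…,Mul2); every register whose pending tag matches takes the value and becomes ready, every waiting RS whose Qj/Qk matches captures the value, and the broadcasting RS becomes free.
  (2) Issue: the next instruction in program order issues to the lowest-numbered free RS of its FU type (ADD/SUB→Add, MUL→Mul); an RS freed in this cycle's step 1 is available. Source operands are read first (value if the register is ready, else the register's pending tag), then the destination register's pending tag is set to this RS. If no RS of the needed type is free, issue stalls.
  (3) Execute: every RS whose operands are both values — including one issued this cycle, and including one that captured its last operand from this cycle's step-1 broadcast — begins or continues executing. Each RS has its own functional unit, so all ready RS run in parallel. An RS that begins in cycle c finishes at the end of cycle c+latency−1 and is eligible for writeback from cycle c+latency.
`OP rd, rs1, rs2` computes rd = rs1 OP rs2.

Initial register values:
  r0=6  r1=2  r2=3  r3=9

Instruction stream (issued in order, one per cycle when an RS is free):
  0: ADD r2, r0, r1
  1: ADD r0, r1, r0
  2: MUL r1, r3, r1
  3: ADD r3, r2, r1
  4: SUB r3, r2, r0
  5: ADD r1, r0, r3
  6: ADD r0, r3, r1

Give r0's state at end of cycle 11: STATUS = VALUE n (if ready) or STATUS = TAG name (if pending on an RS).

STATUS = VALUE 8

  c1: issue ADD r2<-Add1  regs: r0:6,r1:2,r2:Add1,r3:9
  c2: issue ADD r0<-Add2  regs: r0:Add2,r1:2,r2:Add1,r3:9
  c3: CDB Add1=8; issue MUL r1<-Mul1  regs: r0:Add2,r1:Mul1,r2:8,r3:9
  c4: CDB Add2=8; issue ADD r3<-Add1  regs: r0:8,r1:Mul1,r2:8,r3:Add1
  c5: issue SUB r3<-Add2  regs: r0:8,r1:Mul1,r2:8,r3:Add2
  c6: issue ADD r1<-Add3  regs: r0:8,r1:Add3,r2:8,r3:Add2
  c7: CDB Add2=0; issue ADD r0<-Add2  regs: r0:Add2,r1:Add3,r2:8,r3:0
  c8: CDB Mul1=18  regs: r0:Add2,r1:Add3,r2:8,r3:0
  c9: CDB Add3=8  regs: r0:Add2,r1:8,r2:8,r3:0
  c10: CDB Add1=26  regs: r0:Add2,r1:8,r2:8,r3:0
  c11: CDB Add2=8  regs: r0:8,r1:8,r2:8,r3:0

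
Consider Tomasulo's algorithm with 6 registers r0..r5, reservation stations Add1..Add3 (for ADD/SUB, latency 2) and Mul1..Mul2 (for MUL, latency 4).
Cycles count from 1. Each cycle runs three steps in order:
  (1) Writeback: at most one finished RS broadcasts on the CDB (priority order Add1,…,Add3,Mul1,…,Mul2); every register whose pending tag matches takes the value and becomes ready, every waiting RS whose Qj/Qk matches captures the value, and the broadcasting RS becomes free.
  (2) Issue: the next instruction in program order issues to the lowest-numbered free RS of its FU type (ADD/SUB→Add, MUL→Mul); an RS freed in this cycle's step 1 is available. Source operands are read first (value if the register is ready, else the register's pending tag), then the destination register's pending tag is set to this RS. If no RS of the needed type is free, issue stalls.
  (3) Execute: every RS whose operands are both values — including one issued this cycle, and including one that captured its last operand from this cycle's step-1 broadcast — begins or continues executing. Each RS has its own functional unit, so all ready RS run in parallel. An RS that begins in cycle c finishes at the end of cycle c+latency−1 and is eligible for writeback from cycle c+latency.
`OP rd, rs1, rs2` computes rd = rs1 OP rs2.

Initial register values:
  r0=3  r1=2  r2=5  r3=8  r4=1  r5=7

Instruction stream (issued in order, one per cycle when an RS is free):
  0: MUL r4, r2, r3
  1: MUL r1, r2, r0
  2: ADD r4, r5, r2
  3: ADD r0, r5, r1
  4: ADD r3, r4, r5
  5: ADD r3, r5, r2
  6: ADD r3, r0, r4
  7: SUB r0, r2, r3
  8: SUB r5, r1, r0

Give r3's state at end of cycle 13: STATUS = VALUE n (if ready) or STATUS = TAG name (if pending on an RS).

  c1: issue MUL r4<-Mul1  regs: r0:3,r1:2,r2:5,r3:8,r4:Mul1,r5:7
  c2: issue MUL r1<-Mul2  regs: r0:3,r1:Mul2,r2:5,r3:8,r4:Mul1,r5:7
  c3: issue ADD r4<-Add1  regs: r0:3,r1:Mul2,r2:5,r3:8,r4:Add1,r5:7
  c4: issue ADD r0<-Add2  regs: r0:Add2,r1:Mul2,r2:5,r3:8,r4:Add1,r5:7
  c5: CDB Add1=12; issue ADD r3<-Add1  regs: r0:Add2,r1:Mul2,r2:5,r3:Add1,r4:12,r5:7
  c6: CDB Mul1=40; issue ADD r3<-Add3  regs: r0:Add2,r1:Mul2,r2:5,r3:Add3,r4:12,r5:7
  c7: CDB Add1=19; issue ADD r3<-Add1  regs: r0:Add2,r1:Mul2,r2:5,r3:Add1,r4:12,r5:7
  c8: CDB Add3=12; issue SUB r0<-Add3  regs: r0:Add3,r1:Mul2,r2:5,r3:Add1,r4:12,r5:7
  c9: CDB Mul2=15; stall  regs: r0:Add3,r1:15,r2:5,r3:Add1,r4:12,r5:7
  c10: stall  regs: r0:Add3,r1:15,r2:5,r3:Add1,r4:12,r5:7
  c11: CDB Add2=22; issue SUB r5<-Add2  regs: r0:Add3,r1:15,r2:5,r3:Add1,r4:12,r5:Add2
  c12: -  regs: r0:Add3,r1:15,r2:5,r3:Add1,r4:12,r5:Add2
  c13: CDB Add1=34  regs: r0:Add3,r1:15,r2:5,r3:34,r4:12,r5:Add2

STATUS = VALUE 34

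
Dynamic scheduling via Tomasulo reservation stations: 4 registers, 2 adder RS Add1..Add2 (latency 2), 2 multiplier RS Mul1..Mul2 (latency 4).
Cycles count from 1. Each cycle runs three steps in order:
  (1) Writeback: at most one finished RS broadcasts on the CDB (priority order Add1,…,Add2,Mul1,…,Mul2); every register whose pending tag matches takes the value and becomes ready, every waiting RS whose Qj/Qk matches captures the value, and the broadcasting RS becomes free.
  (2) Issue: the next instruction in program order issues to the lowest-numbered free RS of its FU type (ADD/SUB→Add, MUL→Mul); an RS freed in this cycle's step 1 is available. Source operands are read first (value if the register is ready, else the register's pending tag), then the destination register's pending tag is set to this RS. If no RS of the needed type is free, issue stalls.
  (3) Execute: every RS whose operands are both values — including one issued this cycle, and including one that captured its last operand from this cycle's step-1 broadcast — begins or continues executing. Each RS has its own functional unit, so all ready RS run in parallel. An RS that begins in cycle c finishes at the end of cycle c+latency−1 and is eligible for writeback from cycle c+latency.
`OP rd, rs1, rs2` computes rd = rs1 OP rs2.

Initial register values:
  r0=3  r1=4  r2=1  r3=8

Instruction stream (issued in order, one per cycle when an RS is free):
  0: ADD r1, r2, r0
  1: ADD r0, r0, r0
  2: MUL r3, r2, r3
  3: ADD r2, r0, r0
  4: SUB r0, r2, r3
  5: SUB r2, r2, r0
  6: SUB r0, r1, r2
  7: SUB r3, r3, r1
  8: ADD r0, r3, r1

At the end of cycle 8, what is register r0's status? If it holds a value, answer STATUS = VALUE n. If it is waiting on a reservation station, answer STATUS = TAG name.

STATUS = TAG Add2

cycle 1: issue ADD r1<-Add1 // r0:3,r1:Add1,r2:1,r3:8
cycle 2: issue ADD r0<-Add2 // r0:Add2,r1:Add1,r2:1,r3:8
cycle 3: CDB Add1=4; issue MUL r3<-Mul1 // r0:Add2,r1:4,r2:1,r3:Mul1
cycle 4: CDB Add2=6; issue ADD r2<-Add1 // r0:6,r1:4,r2:Add1,r3:Mul1
cycle 5: issue SUB r0<-Add2 // r0:Add2,r1:4,r2:Add1,r3:Mul1
cycle 6: CDB Add1=12; issue SUB r2<-Add1 // r0:Add2,r1:4,r2:Add1,r3:Mul1
cycle 7: CDB Mul1=8; stall // r0:Add2,r1:4,r2:Add1,r3:8
cycle 8: stall // r0:Add2,r1:4,r2:Add1,r3:8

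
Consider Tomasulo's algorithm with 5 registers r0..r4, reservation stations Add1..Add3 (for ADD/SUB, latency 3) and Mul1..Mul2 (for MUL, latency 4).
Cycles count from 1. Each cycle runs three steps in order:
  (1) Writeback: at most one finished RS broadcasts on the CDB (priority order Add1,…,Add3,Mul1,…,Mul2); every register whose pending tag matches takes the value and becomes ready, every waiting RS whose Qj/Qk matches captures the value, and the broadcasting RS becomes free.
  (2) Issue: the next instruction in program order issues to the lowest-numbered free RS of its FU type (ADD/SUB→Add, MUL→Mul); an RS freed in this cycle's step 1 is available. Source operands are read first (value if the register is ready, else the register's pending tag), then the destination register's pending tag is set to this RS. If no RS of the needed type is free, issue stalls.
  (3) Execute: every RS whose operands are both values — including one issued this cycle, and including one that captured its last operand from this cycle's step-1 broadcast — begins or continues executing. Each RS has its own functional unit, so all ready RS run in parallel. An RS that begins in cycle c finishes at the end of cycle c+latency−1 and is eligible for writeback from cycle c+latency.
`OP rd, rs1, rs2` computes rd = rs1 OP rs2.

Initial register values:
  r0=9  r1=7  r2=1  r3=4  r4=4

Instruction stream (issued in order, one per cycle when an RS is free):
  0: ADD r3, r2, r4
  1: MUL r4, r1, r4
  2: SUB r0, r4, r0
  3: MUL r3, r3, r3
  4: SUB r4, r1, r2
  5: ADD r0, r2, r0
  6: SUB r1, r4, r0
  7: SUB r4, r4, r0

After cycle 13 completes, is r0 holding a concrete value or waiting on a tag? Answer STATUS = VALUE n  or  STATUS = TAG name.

c1: issue ADD r3<-Add1 | r0:9,r1:7,r2:1,r3:Add1,r4:4
c2: issue MUL r4<-Mul1 | r0:9,r1:7,r2:1,r3:Add1,r4:Mul1
c3: issue SUB r0<-Add2 | r0:Add2,r1:7,r2:1,r3:Add1,r4:Mul1
c4: CDB Add1=5; issue MUL r3<-Mul2 | r0:Add2,r1:7,r2:1,r3:Mul2,r4:Mul1
c5: issue SUB r4<-Add1 | r0:Add2,r1:7,r2:1,r3:Mul2,r4:Add1
c6: CDB Mul1=28; issue ADD r0<-Add3 | r0:Add3,r1:7,r2:1,r3:Mul2,r4:Add1
c7: stall | r0:Add3,r1:7,r2:1,r3:Mul2,r4:Add1
c8: CDB Add1=6; issue SUB r1<-Add1 | r0:Add3,r1:Add1,r2:1,r3:Mul2,r4:6
c9: CDB Add2=19; issue SUB r4<-Add2 | r0:Add3,r1:Add1,r2:1,r3:Mul2,r4:Add2
c10: CDB Mul2=25 | r0:Add3,r1:Add1,r2:1,r3:25,r4:Add2
c11: - | r0:Add3,r1:Add1,r2:1,r3:25,r4:Add2
c12: CDB Add3=20 | r0:20,r1:Add1,r2:1,r3:25,r4:Add2
c13: - | r0:20,r1:Add1,r2:1,r3:25,r4:Add2

STATUS = VALUE 20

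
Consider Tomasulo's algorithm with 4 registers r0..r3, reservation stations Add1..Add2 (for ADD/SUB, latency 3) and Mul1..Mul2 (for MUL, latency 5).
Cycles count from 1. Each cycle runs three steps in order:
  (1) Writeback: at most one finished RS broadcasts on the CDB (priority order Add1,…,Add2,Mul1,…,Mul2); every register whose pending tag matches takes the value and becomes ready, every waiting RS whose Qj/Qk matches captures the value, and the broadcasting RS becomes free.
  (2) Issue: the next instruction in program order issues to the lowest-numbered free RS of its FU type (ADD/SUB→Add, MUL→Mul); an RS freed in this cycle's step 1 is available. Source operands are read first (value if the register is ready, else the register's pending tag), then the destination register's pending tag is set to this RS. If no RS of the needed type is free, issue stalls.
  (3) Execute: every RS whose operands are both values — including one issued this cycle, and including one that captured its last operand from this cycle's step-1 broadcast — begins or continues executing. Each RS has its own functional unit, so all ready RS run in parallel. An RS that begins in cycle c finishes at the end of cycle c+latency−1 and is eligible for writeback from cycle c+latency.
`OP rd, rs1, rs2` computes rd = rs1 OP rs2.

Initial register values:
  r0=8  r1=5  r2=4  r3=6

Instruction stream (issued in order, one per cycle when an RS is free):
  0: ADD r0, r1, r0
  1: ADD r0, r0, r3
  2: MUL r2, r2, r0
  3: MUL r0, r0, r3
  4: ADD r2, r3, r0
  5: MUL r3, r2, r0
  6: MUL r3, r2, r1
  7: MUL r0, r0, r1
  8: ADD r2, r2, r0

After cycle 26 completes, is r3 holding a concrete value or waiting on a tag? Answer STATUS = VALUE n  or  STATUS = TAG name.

cycle 1: issue ADD r0<-Add1 // r0:Add1,r1:5,r2:4,r3:6
cycle 2: issue ADD r0<-Add2 // r0:Add2,r1:5,r2:4,r3:6
cycle 3: issue MUL r2<-Mul1 // r0:Add2,r1:5,r2:Mul1,r3:6
cycle 4: CDB Add1=13; issue MUL r0<-Mul2 // r0:Mul2,r1:5,r2:Mul1,r3:6
cycle 5: issue ADD r2<-Add1 // r0:Mul2,r1:5,r2:Add1,r3:6
cycle 6: stall // r0:Mul2,r1:5,r2:Add1,r3:6
cycle 7: CDB Add2=19; stall // r0:Mul2,r1:5,r2:Add1,r3:6
cycle 8: stall // r0:Mul2,r1:5,r2:Add1,r3:6
cycle 9: stall // r0:Mul2,r1:5,r2:Add1,r3:6
cycle 10: stall // r0:Mul2,r1:5,r2:Add1,r3:6
cycle 11: stall // r0:Mul2,r1:5,r2:Add1,r3:6
cycle 12: CDB Mul1=76; issue MUL r3<-Mul1 // r0:Mul2,r1:5,r2:Add1,r3:Mul1
cycle 13: CDB Mul2=114; issue MUL r3<-Mul2 // r0:114,r1:5,r2:Add1,r3:Mul2
cycle 14: stall // r0:114,r1:5,r2:Add1,r3:Mul2
cycle 15: stall // r0:114,r1:5,r2:Add1,r3:Mul2
cycle 16: CDB Add1=120; stall // r0:114,r1:5,r2:120,r3:Mul2
cycle 17: stall // r0:114,r1:5,r2:120,r3:Mul2
cycle 18: stall // r0:114,r1:5,r2:120,r3:Mul2
cycle 19: stall // r0:114,r1:5,r2:120,r3:Mul2
cycle 20: stall // r0:114,r1:5,r2:120,r3:Mul2
cycle 21: CDB Mul1=13680; issue MUL r0<-Mul1 // r0:Mul1,r1:5,r2:120,r3:Mul2
cycle 22: CDB Mul2=600; issue ADD r2<-Add1 // r0:Mul1,r1:5,r2:Add1,r3:600
cycle 23: - // r0:Mul1,r1:5,r2:Add1,r3:600
cycle 24: - // r0:Mul1,r1:5,r2:Add1,r3:600
cycle 25: - // r0:Mul1,r1:5,r2:Add1,r3:600
cycle 26: CDB Mul1=570 // r0:570,r1:5,r2:Add1,r3:600

STATUS = VALUE 600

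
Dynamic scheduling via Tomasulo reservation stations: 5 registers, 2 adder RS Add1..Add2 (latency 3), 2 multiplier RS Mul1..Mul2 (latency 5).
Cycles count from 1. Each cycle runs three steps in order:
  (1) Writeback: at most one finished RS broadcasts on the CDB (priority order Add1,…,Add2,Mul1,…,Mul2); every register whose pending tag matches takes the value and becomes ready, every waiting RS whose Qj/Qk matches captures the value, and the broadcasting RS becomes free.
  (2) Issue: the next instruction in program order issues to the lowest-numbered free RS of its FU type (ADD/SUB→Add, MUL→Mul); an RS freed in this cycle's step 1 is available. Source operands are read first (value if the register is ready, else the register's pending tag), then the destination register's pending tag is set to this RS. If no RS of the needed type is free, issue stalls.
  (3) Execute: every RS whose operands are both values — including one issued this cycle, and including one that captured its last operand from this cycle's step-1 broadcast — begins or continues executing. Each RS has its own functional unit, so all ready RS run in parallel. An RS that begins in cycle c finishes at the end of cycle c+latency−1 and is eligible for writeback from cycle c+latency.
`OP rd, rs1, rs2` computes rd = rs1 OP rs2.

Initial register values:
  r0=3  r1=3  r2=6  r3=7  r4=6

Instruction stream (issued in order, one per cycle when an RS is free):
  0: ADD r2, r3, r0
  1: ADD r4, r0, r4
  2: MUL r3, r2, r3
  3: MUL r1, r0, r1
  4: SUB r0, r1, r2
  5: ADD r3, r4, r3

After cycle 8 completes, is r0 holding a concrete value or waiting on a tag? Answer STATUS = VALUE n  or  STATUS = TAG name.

  c1: issue ADD r2<-Add1  regs: r0:3,r1:3,r2:Add1,r3:7,r4:6
  c2: issue ADD r4<-Add2  regs: r0:3,r1:3,r2:Add1,r3:7,r4:Add2
  c3: issue MUL r3<-Mul1  regs: r0:3,r1:3,r2:Add1,r3:Mul1,r4:Add2
  c4: CDB Add1=10; issue MUL r1<-Mul2  regs: r0:3,r1:Mul2,r2:10,r3:Mul1,r4:Add2
  c5: CDB Add2=9; issue SUB r0<-Add1  regs: r0:Add1,r1:Mul2,r2:10,r3:Mul1,r4:9
  c6: issue ADD r3<-Add2  regs: r0:Add1,r1:Mul2,r2:10,r3:Add2,r4:9
  c7: -  regs: r0:Add1,r1:Mul2,r2:10,r3:Add2,r4:9
  c8: -  regs: r0:Add1,r1:Mul2,r2:10,r3:Add2,r4:9

STATUS = TAG Add1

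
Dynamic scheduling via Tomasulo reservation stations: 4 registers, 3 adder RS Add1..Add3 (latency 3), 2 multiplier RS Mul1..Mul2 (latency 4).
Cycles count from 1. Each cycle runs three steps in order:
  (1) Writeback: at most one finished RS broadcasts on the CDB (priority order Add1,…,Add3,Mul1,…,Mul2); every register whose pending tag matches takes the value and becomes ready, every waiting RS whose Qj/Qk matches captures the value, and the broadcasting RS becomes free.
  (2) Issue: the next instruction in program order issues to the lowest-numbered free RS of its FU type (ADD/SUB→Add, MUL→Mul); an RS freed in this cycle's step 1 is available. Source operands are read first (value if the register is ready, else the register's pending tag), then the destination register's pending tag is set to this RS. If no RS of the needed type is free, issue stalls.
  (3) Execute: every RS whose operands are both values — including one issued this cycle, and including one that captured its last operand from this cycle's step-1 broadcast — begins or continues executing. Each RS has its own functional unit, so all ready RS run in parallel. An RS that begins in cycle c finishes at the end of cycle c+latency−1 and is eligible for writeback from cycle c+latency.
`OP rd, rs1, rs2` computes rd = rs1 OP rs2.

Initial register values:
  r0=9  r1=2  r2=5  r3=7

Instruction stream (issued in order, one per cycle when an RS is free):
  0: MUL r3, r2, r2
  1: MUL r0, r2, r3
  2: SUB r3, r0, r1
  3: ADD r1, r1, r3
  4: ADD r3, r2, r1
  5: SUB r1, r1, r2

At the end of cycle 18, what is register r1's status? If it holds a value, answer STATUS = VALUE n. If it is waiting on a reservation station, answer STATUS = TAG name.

cycle 1: issue MUL r3<-Mul1 // r0:9,r1:2,r2:5,r3:Mul1
cycle 2: issue MUL r0<-Mul2 // r0:Mul2,r1:2,r2:5,r3:Mul1
cycle 3: issue SUB r3<-Add1 // r0:Mul2,r1:2,r2:5,r3:Add1
cycle 4: issue ADD r1<-Add2 // r0:Mul2,r1:Add2,r2:5,r3:Add1
cycle 5: CDB Mul1=25; issue ADD r3<-Add3 // r0:Mul2,r1:Add2,r2:5,r3:Add3
cycle 6: stall // r0:Mul2,r1:Add2,r2:5,r3:Add3
cycle 7: stall // r0:Mul2,r1:Add2,r2:5,r3:Add3
cycle 8: stall // r0:Mul2,r1:Add2,r2:5,r3:Add3
cycle 9: CDB Mul2=125; stall // r0:125,r1:Add2,r2:5,r3:Add3
cycle 10: stall // r0:125,r1:Add2,r2:5,r3:Add3
cycle 11: stall // r0:125,r1:Add2,r2:5,r3:Add3
cycle 12: CDB Add1=123; issue SUB r1<-Add1 // r0:125,r1:Add1,r2:5,r3:Add3
cycle 13: - // r0:125,r1:Add1,r2:5,r3:Add3
cycle 14: - // r0:125,r1:Add1,r2:5,r3:Add3
cycle 15: CDB Add2=125 // r0:125,r1:Add1,r2:5,r3:Add3
cycle 16: - // r0:125,r1:Add1,r2:5,r3:Add3
cycle 17: - // r0:125,r1:Add1,r2:5,r3:Add3
cycle 18: CDB Add1=120 // r0:125,r1:120,r2:5,r3:Add3

STATUS = VALUE 120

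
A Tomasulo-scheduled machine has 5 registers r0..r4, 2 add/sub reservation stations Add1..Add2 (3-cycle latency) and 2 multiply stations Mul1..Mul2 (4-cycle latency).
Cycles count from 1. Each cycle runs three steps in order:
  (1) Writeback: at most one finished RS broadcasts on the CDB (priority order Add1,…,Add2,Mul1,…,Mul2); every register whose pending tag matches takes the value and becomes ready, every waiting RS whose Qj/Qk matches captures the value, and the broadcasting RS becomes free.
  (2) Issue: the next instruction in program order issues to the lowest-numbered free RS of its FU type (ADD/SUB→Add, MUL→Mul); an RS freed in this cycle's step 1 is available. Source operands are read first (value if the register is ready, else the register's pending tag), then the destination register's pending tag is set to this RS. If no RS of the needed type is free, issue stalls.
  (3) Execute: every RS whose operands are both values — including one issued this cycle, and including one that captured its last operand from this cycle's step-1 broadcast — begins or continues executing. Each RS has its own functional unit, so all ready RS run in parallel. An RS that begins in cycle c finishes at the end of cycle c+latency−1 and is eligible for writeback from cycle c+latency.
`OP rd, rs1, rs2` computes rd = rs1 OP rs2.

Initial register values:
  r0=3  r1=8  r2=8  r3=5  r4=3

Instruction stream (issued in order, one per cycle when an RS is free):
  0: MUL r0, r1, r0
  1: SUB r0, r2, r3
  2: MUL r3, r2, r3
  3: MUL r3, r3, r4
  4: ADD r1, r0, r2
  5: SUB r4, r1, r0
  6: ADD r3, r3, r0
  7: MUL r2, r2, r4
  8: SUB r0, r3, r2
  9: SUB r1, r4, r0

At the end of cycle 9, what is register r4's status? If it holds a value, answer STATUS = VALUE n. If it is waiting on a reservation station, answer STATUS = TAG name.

cycle 1: issue MUL r0<-Mul1 // r0:Mul1,r1:8,r2:8,r3:5,r4:3
cycle 2: issue SUB r0<-Add1 // r0:Add1,r1:8,r2:8,r3:5,r4:3
cycle 3: issue MUL r3<-Mul2 // r0:Add1,r1:8,r2:8,r3:Mul2,r4:3
cycle 4: stall // r0:Add1,r1:8,r2:8,r3:Mul2,r4:3
cycle 5: CDB Add1=3; stall // r0:3,r1:8,r2:8,r3:Mul2,r4:3
cycle 6: CDB Mul1=24; issue MUL r3<-Mul1 // r0:3,r1:8,r2:8,r3:Mul1,r4:3
cycle 7: CDB Mul2=40; issue ADD r1<-Add1 // r0:3,r1:Add1,r2:8,r3:Mul1,r4:3
cycle 8: issue SUB r4<-Add2 // r0:3,r1:Add1,r2:8,r3:Mul1,r4:Add2
cycle 9: stall // r0:3,r1:Add1,r2:8,r3:Mul1,r4:Add2

STATUS = TAG Add2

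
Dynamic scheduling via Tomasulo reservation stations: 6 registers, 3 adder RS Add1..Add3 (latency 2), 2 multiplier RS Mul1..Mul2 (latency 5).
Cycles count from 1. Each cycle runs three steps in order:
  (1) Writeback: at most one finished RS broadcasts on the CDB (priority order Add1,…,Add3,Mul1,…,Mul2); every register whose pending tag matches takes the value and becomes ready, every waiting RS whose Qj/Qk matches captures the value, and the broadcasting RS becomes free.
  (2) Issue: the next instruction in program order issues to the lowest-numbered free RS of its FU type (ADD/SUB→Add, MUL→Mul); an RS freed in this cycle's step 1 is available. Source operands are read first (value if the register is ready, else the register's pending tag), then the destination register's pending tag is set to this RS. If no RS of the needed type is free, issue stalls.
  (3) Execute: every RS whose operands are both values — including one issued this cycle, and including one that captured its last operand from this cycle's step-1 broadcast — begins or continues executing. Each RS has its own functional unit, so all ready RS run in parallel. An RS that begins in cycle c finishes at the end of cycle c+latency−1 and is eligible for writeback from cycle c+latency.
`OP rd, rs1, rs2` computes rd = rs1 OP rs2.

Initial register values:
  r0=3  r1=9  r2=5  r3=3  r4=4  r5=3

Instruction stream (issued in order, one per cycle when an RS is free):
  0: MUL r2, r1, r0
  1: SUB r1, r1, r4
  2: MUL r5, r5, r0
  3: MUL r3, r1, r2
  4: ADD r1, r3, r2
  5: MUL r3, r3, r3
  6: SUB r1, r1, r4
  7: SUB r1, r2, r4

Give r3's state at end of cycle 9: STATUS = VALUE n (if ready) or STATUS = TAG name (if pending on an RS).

cycle 1: issue MUL r2<-Mul1 // r0:3,r1:9,r2:Mul1,r3:3,r4:4,r5:3
cycle 2: issue SUB r1<-Add1 // r0:3,r1:Add1,r2:Mul1,r3:3,r4:4,r5:3
cycle 3: issue MUL r5<-Mul2 // r0:3,r1:Add1,r2:Mul1,r3:3,r4:4,r5:Mul2
cycle 4: CDB Add1=5; stall // r0:3,r1:5,r2:Mul1,r3:3,r4:4,r5:Mul2
cycle 5: stall // r0:3,r1:5,r2:Mul1,r3:3,r4:4,r5:Mul2
cycle 6: CDB Mul1=27; issue MUL r3<-Mul1 // r0:3,r1:5,r2:27,r3:Mul1,r4:4,r5:Mul2
cycle 7: issue ADD r1<-Add1 // r0:3,r1:Add1,r2:27,r3:Mul1,r4:4,r5:Mul2
cycle 8: CDB Mul2=9; issue MUL r3<-Mul2 // r0:3,r1:Add1,r2:27,r3:Mul2,r4:4,r5:9
cycle 9: issue SUB r1<-Add2 // r0:3,r1:Add2,r2:27,r3:Mul2,r4:4,r5:9

STATUS = TAG Mul2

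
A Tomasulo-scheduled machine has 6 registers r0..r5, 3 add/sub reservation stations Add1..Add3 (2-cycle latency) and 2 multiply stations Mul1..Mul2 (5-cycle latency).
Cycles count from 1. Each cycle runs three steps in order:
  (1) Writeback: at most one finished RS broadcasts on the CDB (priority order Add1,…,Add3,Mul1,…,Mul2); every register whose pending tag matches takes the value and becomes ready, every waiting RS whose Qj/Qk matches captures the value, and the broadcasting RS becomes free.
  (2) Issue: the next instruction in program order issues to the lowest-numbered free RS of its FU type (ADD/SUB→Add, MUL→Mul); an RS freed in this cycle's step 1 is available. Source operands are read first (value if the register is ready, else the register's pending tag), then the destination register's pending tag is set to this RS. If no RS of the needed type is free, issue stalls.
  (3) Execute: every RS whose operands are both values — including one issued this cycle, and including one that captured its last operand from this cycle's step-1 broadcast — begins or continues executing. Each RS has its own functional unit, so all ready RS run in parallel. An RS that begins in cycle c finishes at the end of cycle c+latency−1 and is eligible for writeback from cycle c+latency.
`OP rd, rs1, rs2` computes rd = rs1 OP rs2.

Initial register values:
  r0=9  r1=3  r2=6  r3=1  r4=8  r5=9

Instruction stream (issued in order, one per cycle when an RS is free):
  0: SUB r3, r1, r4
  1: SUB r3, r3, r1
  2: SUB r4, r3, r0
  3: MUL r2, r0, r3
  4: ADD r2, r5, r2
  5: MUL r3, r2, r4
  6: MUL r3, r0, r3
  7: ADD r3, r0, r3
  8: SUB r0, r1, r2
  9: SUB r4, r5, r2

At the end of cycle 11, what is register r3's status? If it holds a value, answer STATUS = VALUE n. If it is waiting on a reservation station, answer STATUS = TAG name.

  c1: issue SUB r3<-Add1  regs: r0:9,r1:3,r2:6,r3:Add1,r4:8,r5:9
  c2: issue SUB r3<-Add2  regs: r0:9,r1:3,r2:6,r3:Add2,r4:8,r5:9
  c3: CDB Add1=-5; issue SUB r4<-Add1  regs: r0:9,r1:3,r2:6,r3:Add2,r4:Add1,r5:9
  c4: issue MUL r2<-Mul1  regs: r0:9,r1:3,r2:Mul1,r3:Add2,r4:Add1,r5:9
  c5: CDB Add2=-8; issue ADD r2<-Add2  regs: r0:9,r1:3,r2:Add2,r3:-8,r4:Add1,r5:9
  c6: issue MUL r3<-Mul2  regs: r0:9,r1:3,r2:Add2,r3:Mul2,r4:Add1,r5:9
  c7: CDB Add1=-17; stall  regs: r0:9,r1:3,r2:Add2,r3:Mul2,r4:-17,r5:9
  c8: stall  regs: r0:9,r1:3,r2:Add2,r3:Mul2,r4:-17,r5:9
  c9: stall  regs: r0:9,r1:3,r2:Add2,r3:Mul2,r4:-17,r5:9
  c10: CDB Mul1=-72; issue MUL r3<-Mul1  regs: r0:9,r1:3,r2:Add2,r3:Mul1,r4:-17,r5:9
  c11: issue ADD r3<-Add1  regs: r0:9,r1:3,r2:Add2,r3:Add1,r4:-17,r5:9

STATUS = TAG Add1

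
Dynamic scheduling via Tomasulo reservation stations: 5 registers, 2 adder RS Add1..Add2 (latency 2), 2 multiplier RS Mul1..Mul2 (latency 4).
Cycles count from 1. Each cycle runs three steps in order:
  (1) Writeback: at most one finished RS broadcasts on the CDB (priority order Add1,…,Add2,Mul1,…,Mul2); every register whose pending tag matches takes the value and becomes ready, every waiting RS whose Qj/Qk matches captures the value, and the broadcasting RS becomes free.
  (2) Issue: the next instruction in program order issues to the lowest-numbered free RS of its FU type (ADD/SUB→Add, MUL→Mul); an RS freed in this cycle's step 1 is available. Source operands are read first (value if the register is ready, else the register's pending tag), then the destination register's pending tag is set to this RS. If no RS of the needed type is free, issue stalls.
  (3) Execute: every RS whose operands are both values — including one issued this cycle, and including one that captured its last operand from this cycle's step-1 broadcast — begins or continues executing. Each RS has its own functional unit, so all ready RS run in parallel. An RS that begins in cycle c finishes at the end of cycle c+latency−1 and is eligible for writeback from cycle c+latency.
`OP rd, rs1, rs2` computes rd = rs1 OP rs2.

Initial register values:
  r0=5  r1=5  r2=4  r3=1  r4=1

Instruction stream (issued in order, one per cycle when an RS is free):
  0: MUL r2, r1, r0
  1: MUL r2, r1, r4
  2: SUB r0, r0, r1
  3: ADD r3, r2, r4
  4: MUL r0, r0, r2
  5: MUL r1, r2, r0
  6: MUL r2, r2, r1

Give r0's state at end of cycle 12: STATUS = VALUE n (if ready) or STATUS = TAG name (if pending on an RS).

STATUS = VALUE 0

c1: issue MUL r2<-Mul1 | r0:5,r1:5,r2:Mul1,r3:1,r4:1
c2: issue MUL r2<-Mul2 | r0:5,r1:5,r2:Mul2,r3:1,r4:1
c3: issue SUB r0<-Add1 | r0:Add1,r1:5,r2:Mul2,r3:1,r4:1
c4: issue ADD r3<-Add2 | r0:Add1,r1:5,r2:Mul2,r3:Add2,r4:1
c5: CDB Add1=0; stall | r0:0,r1:5,r2:Mul2,r3:Add2,r4:1
c6: CDB Mul1=25; issue MUL r0<-Mul1 | r0:Mul1,r1:5,r2:Mul2,r3:Add2,r4:1
c7: CDB Mul2=5; issue MUL r1<-Mul2 | r0:Mul1,r1:Mul2,r2:5,r3:Add2,r4:1
c8: stall | r0:Mul1,r1:Mul2,r2:5,r3:Add2,r4:1
c9: CDB Add2=6; stall | r0:Mul1,r1:Mul2,r2:5,r3:6,r4:1
c10: stall | r0:Mul1,r1:Mul2,r2:5,r3:6,r4:1
c11: CDB Mul1=0; issue MUL r2<-Mul1 | r0:0,r1:Mul2,r2:Mul1,r3:6,r4:1
c12: - | r0:0,r1:Mul2,r2:Mul1,r3:6,r4:1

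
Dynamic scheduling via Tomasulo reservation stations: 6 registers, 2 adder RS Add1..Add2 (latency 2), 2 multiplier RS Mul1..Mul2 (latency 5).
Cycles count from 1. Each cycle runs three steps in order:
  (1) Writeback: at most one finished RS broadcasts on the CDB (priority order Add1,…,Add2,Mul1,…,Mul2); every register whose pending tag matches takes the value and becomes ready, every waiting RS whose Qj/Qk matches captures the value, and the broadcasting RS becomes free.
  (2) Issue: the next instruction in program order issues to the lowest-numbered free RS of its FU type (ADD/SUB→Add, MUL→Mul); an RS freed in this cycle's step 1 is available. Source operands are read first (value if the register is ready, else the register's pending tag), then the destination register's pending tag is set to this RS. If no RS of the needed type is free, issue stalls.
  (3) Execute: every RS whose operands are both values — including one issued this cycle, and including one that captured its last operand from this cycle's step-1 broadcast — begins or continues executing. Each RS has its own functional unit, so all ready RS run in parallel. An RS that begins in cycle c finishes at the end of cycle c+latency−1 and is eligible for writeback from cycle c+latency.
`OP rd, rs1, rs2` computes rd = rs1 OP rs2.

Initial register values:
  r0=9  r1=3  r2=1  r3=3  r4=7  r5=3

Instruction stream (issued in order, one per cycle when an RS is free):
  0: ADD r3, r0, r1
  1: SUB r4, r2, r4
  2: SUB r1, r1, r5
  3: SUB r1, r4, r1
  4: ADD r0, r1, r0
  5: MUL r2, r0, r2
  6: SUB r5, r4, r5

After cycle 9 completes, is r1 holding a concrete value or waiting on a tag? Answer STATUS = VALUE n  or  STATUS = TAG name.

  c1: issue ADD r3<-Add1  regs: r0:9,r1:3,r2:1,r3:Add1,r4:7,r5:3
  c2: issue SUB r4<-Add2  regs: r0:9,r1:3,r2:1,r3:Add1,r4:Add2,r5:3
  c3: CDB Add1=12; issue SUB r1<-Add1  regs: r0:9,r1:Add1,r2:1,r3:12,r4:Add2,r5:3
  c4: CDB Add2=-6; issue SUB r1<-Add2  regs: r0:9,r1:Add2,r2:1,r3:12,r4:-6,r5:3
  c5: CDB Add1=0; issue ADD r0<-Add1  regs: r0:Add1,r1:Add2,r2:1,r3:12,r4:-6,r5:3
  c6: issue MUL r2<-Mul1  regs: r0:Add1,r1:Add2,r2:Mul1,r3:12,r4:-6,r5:3
  c7: CDB Add2=-6; issue SUB r5<-Add2  regs: r0:Add1,r1:-6,r2:Mul1,r3:12,r4:-6,r5:Add2
  c8: -  regs: r0:Add1,r1:-6,r2:Mul1,r3:12,r4:-6,r5:Add2
  c9: CDB Add1=3  regs: r0:3,r1:-6,r2:Mul1,r3:12,r4:-6,r5:Add2

STATUS = VALUE -6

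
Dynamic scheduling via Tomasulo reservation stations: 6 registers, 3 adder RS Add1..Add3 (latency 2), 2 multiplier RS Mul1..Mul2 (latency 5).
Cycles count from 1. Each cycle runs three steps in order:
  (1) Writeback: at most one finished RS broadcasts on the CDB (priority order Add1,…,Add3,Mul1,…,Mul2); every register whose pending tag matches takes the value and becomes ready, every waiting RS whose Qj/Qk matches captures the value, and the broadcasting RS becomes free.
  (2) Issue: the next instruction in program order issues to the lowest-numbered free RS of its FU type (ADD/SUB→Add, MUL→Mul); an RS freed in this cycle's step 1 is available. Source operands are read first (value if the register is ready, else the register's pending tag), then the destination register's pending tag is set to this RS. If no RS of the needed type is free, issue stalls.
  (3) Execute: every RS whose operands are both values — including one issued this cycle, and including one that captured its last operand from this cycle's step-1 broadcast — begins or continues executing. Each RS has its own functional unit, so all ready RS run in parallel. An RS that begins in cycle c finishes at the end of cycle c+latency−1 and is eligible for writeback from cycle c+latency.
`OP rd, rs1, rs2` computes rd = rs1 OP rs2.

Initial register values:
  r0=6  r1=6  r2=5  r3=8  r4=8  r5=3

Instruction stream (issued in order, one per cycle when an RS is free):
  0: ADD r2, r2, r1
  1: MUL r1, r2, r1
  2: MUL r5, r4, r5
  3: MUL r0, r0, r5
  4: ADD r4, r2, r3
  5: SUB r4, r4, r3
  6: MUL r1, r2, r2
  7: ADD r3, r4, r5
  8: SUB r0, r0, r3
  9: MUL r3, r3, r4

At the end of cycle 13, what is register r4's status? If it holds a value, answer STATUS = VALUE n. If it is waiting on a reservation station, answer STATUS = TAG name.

STATUS = VALUE 11

  c1: issue ADD r2<-Add1  regs: r0:6,r1:6,r2:Add1,r3:8,r4:8,r5:3
  c2: issue MUL r1<-Mul1  regs: r0:6,r1:Mul1,r2:Add1,r3:8,r4:8,r5:3
  c3: CDB Add1=11; issue MUL r5<-Mul2  regs: r0:6,r1:Mul1,r2:11,r3:8,r4:8,r5:Mul2
  c4: stall  regs: r0:6,r1:Mul1,r2:11,r3:8,r4:8,r5:Mul2
  c5: stall  regs: r0:6,r1:Mul1,r2:11,r3:8,r4:8,r5:Mul2
  c6: stall  regs: r0:6,r1:Mul1,r2:11,r3:8,r4:8,r5:Mul2
  c7: stall  regs: r0:6,r1:Mul1,r2:11,r3:8,r4:8,r5:Mul2
  c8: CDB Mul1=66; issue MUL r0<-Mul1  regs: r0:Mul1,r1:66,r2:11,r3:8,r4:8,r5:Mul2
  c9: CDB Mul2=24; issue ADD r4<-Add1  regs: r0:Mul1,r1:66,r2:11,r3:8,r4:Add1,r5:24
  c10: issue SUB r4<-Add2  regs: r0:Mul1,r1:66,r2:11,r3:8,r4:Add2,r5:24
  c11: CDB Add1=19; issue MUL r1<-Mul2  regs: r0:Mul1,r1:Mul2,r2:11,r3:8,r4:Add2,r5:24
  c12: issue ADD r3<-Add1  regs: r0:Mul1,r1:Mul2,r2:11,r3:Add1,r4:Add2,r5:24
  c13: CDB Add2=11; issue SUB r0<-Add2  regs: r0:Add2,r1:Mul2,r2:11,r3:Add1,r4:11,r5:24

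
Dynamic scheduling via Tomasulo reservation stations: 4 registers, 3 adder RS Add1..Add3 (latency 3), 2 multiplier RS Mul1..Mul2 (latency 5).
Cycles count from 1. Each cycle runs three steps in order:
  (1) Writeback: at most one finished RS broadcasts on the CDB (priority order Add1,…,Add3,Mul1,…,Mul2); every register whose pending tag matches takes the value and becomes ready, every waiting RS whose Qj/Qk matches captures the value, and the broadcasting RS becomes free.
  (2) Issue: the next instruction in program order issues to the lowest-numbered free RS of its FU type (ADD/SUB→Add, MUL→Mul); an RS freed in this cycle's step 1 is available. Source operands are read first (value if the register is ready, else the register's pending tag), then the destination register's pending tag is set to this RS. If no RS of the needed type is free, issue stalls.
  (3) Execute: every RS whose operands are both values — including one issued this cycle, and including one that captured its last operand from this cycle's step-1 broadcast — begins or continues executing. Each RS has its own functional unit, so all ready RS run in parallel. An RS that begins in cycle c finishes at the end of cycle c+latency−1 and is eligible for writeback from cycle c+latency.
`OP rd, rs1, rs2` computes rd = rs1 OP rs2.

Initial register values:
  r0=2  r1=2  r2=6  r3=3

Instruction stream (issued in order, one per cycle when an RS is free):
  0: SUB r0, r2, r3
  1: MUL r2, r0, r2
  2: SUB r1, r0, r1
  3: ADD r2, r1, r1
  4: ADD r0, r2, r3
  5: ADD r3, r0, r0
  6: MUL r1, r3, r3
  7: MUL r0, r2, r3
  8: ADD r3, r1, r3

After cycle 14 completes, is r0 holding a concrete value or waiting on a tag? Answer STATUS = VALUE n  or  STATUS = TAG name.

  c1: issue SUB r0<-Add1  regs: r0:Add1,r1:2,r2:6,r3:3
  c2: issue MUL r2<-Mul1  regs: r0:Add1,r1:2,r2:Mul1,r3:3
  c3: issue SUB r1<-Add2  regs: r0:Add1,r1:Add2,r2:Mul1,r3:3
  c4: CDB Add1=3; issue ADD r2<-Add1  regs: r0:3,r1:Add2,r2:Add1,r3:3
  c5: issue ADD r0<-Add3  regs: r0:Add3,r1:Add2,r2:Add1,r3:3
  c6: stall  regs: r0:Add3,r1:Add2,r2:Add1,r3:3
  c7: CDB Add2=1; issue ADD r3<-Add2  regs: r0:Add3,r1:1,r2:Add1,r3:Add2
  c8: issue MUL r1<-Mul2  regs: r0:Add3,r1:Mul2,r2:Add1,r3:Add2
  c9: CDB Mul1=18; issue MUL r0<-Mul1  regs: r0:Mul1,r1:Mul2,r2:Add1,r3:Add2
  c10: CDB Add1=2; issue ADD r3<-Add1  regs: r0:Mul1,r1:Mul2,r2:2,r3:Add1
  c11: -  regs: r0:Mul1,r1:Mul2,r2:2,r3:Add1
  c12: -  regs: r0:Mul1,r1:Mul2,r2:2,r3:Add1
  c13: CDB Add3=5  regs: r0:Mul1,r1:Mul2,r2:2,r3:Add1
  c14: -  regs: r0:Mul1,r1:Mul2,r2:2,r3:Add1

STATUS = TAG Mul1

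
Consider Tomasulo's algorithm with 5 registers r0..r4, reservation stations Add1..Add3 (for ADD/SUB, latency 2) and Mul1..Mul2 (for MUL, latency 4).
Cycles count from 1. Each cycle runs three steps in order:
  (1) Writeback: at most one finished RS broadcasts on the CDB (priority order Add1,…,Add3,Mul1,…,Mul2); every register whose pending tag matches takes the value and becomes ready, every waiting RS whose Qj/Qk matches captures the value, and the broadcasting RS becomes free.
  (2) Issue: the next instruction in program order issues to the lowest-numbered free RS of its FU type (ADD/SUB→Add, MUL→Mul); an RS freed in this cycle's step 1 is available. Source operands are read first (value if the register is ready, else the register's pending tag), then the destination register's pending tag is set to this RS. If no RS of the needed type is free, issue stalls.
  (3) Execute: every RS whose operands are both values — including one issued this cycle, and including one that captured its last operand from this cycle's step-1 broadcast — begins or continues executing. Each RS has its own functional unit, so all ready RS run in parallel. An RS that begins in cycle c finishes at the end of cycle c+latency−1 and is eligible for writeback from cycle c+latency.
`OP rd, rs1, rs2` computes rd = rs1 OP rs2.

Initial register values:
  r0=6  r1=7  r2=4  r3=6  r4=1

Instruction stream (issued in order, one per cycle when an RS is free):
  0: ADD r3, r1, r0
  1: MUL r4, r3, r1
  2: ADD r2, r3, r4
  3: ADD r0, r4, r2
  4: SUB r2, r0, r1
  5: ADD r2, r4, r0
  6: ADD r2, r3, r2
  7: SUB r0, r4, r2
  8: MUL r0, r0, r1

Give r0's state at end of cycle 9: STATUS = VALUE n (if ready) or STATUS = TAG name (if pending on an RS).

c1: issue ADD r3<-Add1 | r0:6,r1:7,r2:4,r3:Add1,r4:1
c2: issue MUL r4<-Mul1 | r0:6,r1:7,r2:4,r3:Add1,r4:Mul1
c3: CDB Add1=13; issue ADD r2<-Add1 | r0:6,r1:7,r2:Add1,r3:13,r4:Mul1
c4: issue ADD r0<-Add2 | r0:Add2,r1:7,r2:Add1,r3:13,r4:Mul1
c5: issue SUB r2<-Add3 | r0:Add2,r1:7,r2:Add3,r3:13,r4:Mul1
c6: stall | r0:Add2,r1:7,r2:Add3,r3:13,r4:Mul1
c7: CDB Mul1=91; stall | r0:Add2,r1:7,r2:Add3,r3:13,r4:91
c8: stall | r0:Add2,r1:7,r2:Add3,r3:13,r4:91
c9: CDB Add1=104; issue ADD r2<-Add1 | r0:Add2,r1:7,r2:Add1,r3:13,r4:91

STATUS = TAG Add2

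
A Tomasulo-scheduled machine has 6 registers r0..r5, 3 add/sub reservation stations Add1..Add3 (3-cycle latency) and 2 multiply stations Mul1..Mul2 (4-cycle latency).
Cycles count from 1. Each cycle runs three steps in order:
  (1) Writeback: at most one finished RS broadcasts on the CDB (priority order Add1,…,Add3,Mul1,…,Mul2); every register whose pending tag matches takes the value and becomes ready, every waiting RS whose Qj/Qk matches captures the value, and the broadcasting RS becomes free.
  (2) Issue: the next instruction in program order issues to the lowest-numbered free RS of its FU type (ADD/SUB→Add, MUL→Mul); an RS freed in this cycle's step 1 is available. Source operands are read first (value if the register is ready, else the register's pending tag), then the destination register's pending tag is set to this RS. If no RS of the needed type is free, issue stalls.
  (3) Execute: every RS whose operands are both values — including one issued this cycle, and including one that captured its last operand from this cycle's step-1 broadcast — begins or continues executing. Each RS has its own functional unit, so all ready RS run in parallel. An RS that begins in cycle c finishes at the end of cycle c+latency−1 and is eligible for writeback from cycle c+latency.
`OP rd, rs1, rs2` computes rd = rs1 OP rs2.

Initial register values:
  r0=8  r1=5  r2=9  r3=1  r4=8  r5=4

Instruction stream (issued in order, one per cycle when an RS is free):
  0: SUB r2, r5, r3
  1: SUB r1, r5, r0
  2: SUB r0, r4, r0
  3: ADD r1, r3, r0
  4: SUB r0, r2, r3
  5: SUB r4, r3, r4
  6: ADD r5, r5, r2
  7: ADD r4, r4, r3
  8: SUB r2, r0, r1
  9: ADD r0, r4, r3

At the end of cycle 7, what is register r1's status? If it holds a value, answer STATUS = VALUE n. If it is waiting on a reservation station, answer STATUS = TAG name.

c1: issue SUB r2<-Add1 | r0:8,r1:5,r2:Add1,r3:1,r4:8,r5:4
c2: issue SUB r1<-Add2 | r0:8,r1:Add2,r2:Add1,r3:1,r4:8,r5:4
c3: issue SUB r0<-Add3 | r0:Add3,r1:Add2,r2:Add1,r3:1,r4:8,r5:4
c4: CDB Add1=3; issue ADD r1<-Add1 | r0:Add3,r1:Add1,r2:3,r3:1,r4:8,r5:4
c5: CDB Add2=-4; issue SUB r0<-Add2 | r0:Add2,r1:Add1,r2:3,r3:1,r4:8,r5:4
c6: CDB Add3=0; issue SUB r4<-Add3 | r0:Add2,r1:Add1,r2:3,r3:1,r4:Add3,r5:4
c7: stall | r0:Add2,r1:Add1,r2:3,r3:1,r4:Add3,r5:4

STATUS = TAG Add1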